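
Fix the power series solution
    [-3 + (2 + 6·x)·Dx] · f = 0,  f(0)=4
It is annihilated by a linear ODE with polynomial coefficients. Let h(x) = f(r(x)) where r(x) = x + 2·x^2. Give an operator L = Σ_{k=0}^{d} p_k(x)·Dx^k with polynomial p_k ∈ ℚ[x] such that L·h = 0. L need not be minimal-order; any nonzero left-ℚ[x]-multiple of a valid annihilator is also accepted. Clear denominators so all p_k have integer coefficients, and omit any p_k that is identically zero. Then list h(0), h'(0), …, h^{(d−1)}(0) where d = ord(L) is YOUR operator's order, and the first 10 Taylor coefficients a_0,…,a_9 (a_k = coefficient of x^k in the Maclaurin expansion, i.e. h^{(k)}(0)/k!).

f: a_k = 4, 6, -9/2, 27/4, -405/32, 1701/64, -15309/256, 72171/512, -2814669/8192, 14073345/16384, …
f∘r: x↦r, Dx↦Dx/r' in L_f ⇒ L₀.
L = (-3 - 12·x) + (2 + 6·x + 12·x^2)·Dx  (order 1).
h: a_k = 4, 6, 15/2, -45/4, 315/32, 405/64, -11205/256, 41715/512, -282285/8192, -3928095/16384, …
ICs: h(0) = 4.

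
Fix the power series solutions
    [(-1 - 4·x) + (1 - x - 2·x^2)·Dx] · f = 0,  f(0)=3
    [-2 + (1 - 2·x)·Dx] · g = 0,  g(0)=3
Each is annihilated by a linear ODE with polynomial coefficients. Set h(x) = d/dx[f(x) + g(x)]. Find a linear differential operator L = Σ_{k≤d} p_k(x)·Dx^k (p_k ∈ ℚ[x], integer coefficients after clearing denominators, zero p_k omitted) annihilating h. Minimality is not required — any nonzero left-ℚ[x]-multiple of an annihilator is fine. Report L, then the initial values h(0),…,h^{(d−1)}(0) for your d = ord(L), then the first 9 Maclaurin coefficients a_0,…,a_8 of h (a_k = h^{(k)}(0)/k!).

L = 12 + (3 + 12·x)·Dx + (-1 + x + 2·x^2)·Dx^2  (order 2).
h: a_k = 9, 42, 117, 324, 795, 1926, 4473, 10248, 23031, …
ICs: h(0) = 9, h′(0) = 42.

f: a_k = 3, 3, 9, 15, 33, 63, 129, 255, 513, …
g: a_k = 3, 6, 12, 24, 48, 96, 192, 384, 768, …
f+g: L₀ = lclm(L_f,L_g), ord ≤ 1+1.
Differentiate: ansatz ord ≤ ord L₀ ⇒ L.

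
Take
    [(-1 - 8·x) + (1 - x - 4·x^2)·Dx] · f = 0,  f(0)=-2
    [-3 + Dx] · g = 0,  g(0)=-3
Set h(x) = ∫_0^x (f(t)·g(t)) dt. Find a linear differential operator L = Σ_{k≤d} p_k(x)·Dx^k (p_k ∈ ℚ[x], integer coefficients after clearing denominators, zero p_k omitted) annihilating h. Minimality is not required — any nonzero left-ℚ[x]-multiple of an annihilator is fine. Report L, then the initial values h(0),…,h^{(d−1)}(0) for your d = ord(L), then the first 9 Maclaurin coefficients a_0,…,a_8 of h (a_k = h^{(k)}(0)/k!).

f: a_k = -2, -2, -10, -18, -58, -130, -362, -882, -2330, …
g: a_k = -3, -9, -27/2, -27/2, -81/8, -243/40, -243/80, -729/560, -2187/4480, …
h₀=f·g: eliminate ⇒ L₀, order ≤ 1·1.
∫: right-multiply L₀ by Dx.
L = (4 + 5·x - 12·x^2)·Dx + (-1 + x + 4·x^2)·Dx^2  (order 2).
h: a_k = 0, 6, 12, 25, 99/2, 2073/20, 1102/5, 19437/40, 243423/224, …
ICs: h(0) = 0, h′(0) = 6.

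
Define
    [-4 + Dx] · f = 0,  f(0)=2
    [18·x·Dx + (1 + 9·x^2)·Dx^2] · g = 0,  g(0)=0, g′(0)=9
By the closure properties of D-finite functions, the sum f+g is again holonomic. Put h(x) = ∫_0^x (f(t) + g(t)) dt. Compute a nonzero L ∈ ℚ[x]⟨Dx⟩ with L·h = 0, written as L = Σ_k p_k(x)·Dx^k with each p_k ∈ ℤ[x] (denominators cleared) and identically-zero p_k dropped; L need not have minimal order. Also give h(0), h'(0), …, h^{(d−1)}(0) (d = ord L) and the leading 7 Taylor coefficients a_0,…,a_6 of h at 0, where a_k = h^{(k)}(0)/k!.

f: a_k = 2, 8, 16, 64/3, 64/3, 256/15, 512/45, …
g: a_k = 0, 9, 0, -27, 0, 729/5, 0, …
L₀ := lclm(L_f,L_g); ord L₀ ≤ 1+2.
h=∫h₀ ⇒ L = L₀·Dx.
L = (36 - 144·x - 972·x^2 - 1296·x^3)·Dx^2 + (-17 + 99·x^2 - 648·x^4)·Dx^3 + (2 + 9·x + 36·x^2 + 81·x^3 + 162·x^4)·Dx^4  (order 4).
h: a_k = 0, 2, 17/2, 16/3, -17/12, 64/15, 2443/90, …
ICs: h(0) = 0, h′(0) = 2, h′′(0) = 17, h′′′(0) = 32.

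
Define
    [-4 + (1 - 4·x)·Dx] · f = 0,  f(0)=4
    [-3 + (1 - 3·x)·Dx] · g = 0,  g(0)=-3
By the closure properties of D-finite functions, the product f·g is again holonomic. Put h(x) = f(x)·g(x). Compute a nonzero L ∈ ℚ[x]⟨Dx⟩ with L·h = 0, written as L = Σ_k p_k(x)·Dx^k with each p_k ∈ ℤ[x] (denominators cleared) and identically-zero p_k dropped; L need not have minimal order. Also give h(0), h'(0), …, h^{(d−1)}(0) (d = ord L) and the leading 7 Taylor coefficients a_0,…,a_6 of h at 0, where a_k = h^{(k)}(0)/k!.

f: a_k = 4, 16, 64, 256, 1024, 4096, 16384, …
g: a_k = -3, -9, -27, -81, -243, -729, -2187, …
Product ⇒ symmetric product L₀, ord ≤ 1.
L = (-7 + 24·x) + (1 - 7·x + 12·x^2)·Dx  (order 1).
h: a_k = -12, -84, -444, -2100, -9372, -40404, -170364, …
ICs: h(0) = -12.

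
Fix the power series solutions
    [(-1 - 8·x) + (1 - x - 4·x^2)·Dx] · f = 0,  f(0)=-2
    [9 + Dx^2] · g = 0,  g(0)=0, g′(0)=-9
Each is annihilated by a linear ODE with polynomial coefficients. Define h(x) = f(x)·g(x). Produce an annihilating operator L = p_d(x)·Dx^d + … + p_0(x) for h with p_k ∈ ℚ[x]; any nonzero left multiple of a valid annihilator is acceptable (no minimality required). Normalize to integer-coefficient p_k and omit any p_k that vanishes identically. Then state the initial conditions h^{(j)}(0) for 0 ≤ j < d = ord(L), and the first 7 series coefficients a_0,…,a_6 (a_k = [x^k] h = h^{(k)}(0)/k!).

L = (-1 + 9·x + 36·x^2) + (2 + 16·x)·Dx + (-1 + x + 4·x^2)·Dx^2  (order 2).
h: a_k = 0, 18, 18, 63, 135, 7983/20, 18783/20, …
ICs: h(0) = 0, h′(0) = 18.

f: a_k = -2, -2, -10, -18, -58, -130, -362, …
g: a_k = 0, -9, 0, 27/2, 0, -243/40, 0, …
f·g: L₀ = L_f ⊗_s L_g, ord ≤ 1·2.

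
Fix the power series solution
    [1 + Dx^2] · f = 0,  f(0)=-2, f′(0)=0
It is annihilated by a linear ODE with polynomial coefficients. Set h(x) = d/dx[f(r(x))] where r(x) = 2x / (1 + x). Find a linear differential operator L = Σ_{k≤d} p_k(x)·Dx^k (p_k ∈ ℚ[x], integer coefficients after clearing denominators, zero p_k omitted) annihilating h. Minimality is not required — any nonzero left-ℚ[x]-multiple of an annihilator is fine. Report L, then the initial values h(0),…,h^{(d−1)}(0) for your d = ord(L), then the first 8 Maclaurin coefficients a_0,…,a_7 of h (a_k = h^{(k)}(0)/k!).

L = (10 + 12·x + 6·x^2) + (6 + 18·x + 18·x^2 + 6·x^3)·Dx + (1 + 4·x + 6·x^2 + 4·x^3 + x^4)·Dx^2  (order 2).
h: a_k = 0, 8, -24, 128/3, -160/3, 616/15, 56/5, -37664/315, …
ICs: h(0) = 0, h′(0) = 8.

f: a_k = -2, 0, 1, 0, -1/12, 0, 1/360, 0, …
L₀ from L_f via x↦r, Dx↦r'^{-1}Dx.
h₀' ⇒ L via d/dx closure of L₀.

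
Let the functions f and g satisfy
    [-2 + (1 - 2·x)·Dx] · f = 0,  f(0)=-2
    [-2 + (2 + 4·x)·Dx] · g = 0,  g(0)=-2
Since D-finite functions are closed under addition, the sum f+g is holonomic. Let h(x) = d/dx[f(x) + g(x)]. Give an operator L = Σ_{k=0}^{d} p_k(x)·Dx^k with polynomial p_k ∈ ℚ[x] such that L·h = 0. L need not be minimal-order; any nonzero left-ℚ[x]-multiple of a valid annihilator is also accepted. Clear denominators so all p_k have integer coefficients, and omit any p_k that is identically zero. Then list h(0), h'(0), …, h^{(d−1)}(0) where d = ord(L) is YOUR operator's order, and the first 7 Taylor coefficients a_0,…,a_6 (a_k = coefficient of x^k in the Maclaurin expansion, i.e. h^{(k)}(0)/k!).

f: a_k = -2, -4, -8, -16, -32, -64, -128, …
g: a_k = -2, -2, 1, -1, 5/4, -7/4, 21/8, …
Weyl lclm of L_f,L_g ⇒ L₀ (ord ≤ 2).
h₀' ⇒ L via d/dx closure of L₀.
L = (-36 - 24·x) + (-21 - 108·x - 84·x^2)·Dx + (5 + 6·x - 20·x^2 - 24·x^3)·Dx^2  (order 2).
h: a_k = -6, -14, -51, -123, -1315/4, -3009/4, -14567/8, …
ICs: h(0) = -6, h′(0) = -14.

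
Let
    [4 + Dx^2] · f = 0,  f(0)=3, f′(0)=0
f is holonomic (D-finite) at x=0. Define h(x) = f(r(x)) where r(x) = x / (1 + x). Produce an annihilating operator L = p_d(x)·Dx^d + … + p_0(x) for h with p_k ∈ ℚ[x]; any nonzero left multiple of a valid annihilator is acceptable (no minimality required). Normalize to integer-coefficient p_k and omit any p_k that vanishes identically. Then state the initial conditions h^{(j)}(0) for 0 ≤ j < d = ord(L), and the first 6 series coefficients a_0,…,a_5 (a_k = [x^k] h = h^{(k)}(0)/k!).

L = 4 + (2 + 6·x + 6·x^2 + 2·x^3)·Dx + (1 + 4·x + 6·x^2 + 4·x^3 + x^4)·Dx^2  (order 2).
h: a_k = 3, 0, -6, 12, -16, 16, …
ICs: h(0) = 3, h′(0) = 0.

f: a_k = 3, 0, -6, 0, 2, 0, …
L₀ from L_f via x↦r, Dx↦r'^{-1}Dx.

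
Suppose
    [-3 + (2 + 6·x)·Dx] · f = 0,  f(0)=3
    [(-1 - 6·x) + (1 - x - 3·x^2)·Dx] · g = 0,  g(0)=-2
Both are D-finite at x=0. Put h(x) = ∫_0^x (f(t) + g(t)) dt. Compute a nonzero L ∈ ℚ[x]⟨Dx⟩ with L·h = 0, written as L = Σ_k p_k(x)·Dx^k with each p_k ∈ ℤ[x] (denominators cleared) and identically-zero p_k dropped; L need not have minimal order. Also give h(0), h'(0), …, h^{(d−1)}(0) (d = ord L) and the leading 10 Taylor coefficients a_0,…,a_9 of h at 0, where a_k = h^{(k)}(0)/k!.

f: a_k = 3, 9/2, -27/8, 81/16, -1215/128, 5103/256, -45927/1024, 216513/2048, -8444007/32768, 42220035/65536, …
g: a_k = -2, -2, -8, -14, -38, -80, -194, -434, -1016, -2318, …
h₀=f+g: left-lcm gives L₀, ord ≤ 2.
h=∫₀ˣh₀: take L = L₀·Dx.
L = (57 + 297·x + 567·x^2 + 810·x^3)·Dx + (-41 - 246·x - 891·x^2 - 1998·x^3 - 2025·x^4)·Dx^2 + (-2 + 38·x + 186·x^2 - 54·x^3 - 918·x^4 - 810·x^5)·Dx^3  (order 3).
h: a_k = 0, 1, 5/4, -91/24, -143/64, -6079/640, -15377/1536, -244583/7168, -672319/16384, -41736295/294912, …
ICs: h(0) = 0, h′(0) = 1, h′′(0) = 5/2.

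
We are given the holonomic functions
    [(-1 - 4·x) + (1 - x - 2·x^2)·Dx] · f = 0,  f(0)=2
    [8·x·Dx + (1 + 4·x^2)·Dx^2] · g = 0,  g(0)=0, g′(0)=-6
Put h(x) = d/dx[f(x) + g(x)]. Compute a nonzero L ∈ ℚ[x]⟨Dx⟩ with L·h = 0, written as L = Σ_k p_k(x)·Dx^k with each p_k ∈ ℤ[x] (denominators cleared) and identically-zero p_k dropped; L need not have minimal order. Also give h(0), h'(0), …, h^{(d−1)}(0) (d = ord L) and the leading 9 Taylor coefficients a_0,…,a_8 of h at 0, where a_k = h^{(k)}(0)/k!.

f: a_k = 2, 2, 6, 10, 22, 42, 86, 170, 342, …
g: a_k = 0, -6, 0, 8, 0, -96/5, 0, 384/7, 0, …
h₀=f+g: left-lcm gives L₀, ord ≤ 3.
Differentiate: ansatz ord ≤ ord L₀ ⇒ L.
L = (-24 + 96·x + 864·x^2 + 1536·x^3 + 3264·x^4 + 768·x^6) + (19 + 80·x + 100·x^2 + 544·x^3 + 1424·x^4 + 2368·x^5 + 192·x^6 + 768·x^7)·Dx + (-3 - 7·x - 32·x^2 + 28·x^3 - 24·x^4 + 240·x^5 + 256·x^6 + 64·x^7 + 128·x^8)·Dx^2  (order 2).
h: a_k = -4, 12, 54, 88, 114, 516, 1574, 2736, 4602, …
ICs: h(0) = -4, h′(0) = 12.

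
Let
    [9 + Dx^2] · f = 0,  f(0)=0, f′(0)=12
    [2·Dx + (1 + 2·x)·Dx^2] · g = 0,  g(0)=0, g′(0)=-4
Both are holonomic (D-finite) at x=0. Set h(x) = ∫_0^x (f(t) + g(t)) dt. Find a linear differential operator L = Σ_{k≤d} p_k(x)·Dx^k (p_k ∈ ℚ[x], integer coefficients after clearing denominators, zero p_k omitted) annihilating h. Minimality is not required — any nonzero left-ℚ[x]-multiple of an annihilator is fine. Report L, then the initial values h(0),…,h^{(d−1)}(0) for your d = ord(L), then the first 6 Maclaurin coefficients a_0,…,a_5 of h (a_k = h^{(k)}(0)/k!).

L = (594 + 648·x + 648·x^2)·Dx^2 + (153 + 630·x + 972·x^2 + 648·x^3)·Dx^3 + (66 + 72·x + 72·x^2)·Dx^4 + (17 + 70·x + 108·x^2 + 72·x^3)·Dx^5  (order 5).
h: a_k = 0, 0, 4, 4/3, -35/6, 8/5, …
ICs: h(0) = 0, h′(0) = 0, h′′(0) = 8, h′′′(0) = 8, h′′′′(0) = -140.

f: a_k = 0, 12, 0, -18, 0, 81/10, …
g: a_k = 0, -4, 4, -16/3, 8, -64/5, …
L₀ := lclm(L_f,L_g); ord L₀ ≤ 2+2.
Integrate: L := L₀·Dx.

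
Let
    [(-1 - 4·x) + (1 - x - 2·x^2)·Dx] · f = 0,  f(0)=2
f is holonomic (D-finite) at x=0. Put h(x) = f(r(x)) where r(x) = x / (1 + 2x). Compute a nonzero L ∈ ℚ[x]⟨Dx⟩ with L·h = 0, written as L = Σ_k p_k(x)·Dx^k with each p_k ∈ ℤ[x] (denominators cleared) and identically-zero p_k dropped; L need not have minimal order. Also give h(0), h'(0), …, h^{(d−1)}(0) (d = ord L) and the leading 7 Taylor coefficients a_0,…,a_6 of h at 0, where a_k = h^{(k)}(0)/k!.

f: a_k = 2, 2, 6, 10, 22, 42, 86, …
Substitute x→r, Dx→(1/r')Dx; clear ⇒ L₀.
L = (-1 - 6·x) + (1 + 5·x + 6·x^2)·Dx  (order 1).
h: a_k = 2, 2, 2, -6, 18, -54, 162, …
ICs: h(0) = 2.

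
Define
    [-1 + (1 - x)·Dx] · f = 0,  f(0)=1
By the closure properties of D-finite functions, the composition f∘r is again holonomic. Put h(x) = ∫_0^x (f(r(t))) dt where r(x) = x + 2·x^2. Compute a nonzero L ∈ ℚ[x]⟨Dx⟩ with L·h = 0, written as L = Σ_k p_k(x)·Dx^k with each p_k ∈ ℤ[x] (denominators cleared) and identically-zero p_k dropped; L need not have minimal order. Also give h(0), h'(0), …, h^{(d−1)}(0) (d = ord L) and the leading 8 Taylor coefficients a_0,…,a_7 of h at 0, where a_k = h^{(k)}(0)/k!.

L = (1 + 4·x)·Dx + (-1 + x + 2·x^2)·Dx^2  (order 2).
h: a_k = 0, 1, 1/2, 1, 5/4, 11/5, 7/2, 43/7, …
ICs: h(0) = 0, h′(0) = 1.

f: a_k = 1, 1, 1, 1, 1, 1, 1, 1, …
L₀ from L_f via x↦r, Dx↦r'^{-1}Dx.
∫: right-multiply L₀ by Dx.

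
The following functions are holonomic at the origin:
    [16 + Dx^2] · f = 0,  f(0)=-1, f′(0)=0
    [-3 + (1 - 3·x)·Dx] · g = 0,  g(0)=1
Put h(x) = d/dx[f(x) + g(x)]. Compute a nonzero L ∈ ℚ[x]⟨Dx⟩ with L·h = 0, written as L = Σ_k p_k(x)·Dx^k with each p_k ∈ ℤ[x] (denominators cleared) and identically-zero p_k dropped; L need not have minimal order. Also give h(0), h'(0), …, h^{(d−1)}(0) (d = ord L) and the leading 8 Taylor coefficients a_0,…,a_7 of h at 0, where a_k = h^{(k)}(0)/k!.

f: a_k = -1, 0, 8, 0, -32/3, 0, 256/45, 0, …
g: a_k = 1, 3, 9, 27, 81, 243, 729, 2187, …
L₀ := lclm(L_f,L_g); ord L₀ ≤ 2+1.
h=h₀': d/dx-closure on L₀ ⇒ L.
L = (5952 - 4608·x + 6912·x^2) + (-560 + 2448·x - 3456·x^2 + 3456·x^3)·Dx + (372 - 288·x + 432·x^2)·Dx^2 + (-35 + 153·x - 216·x^2 + 216·x^3)·Dx^3  (order 3).
h: a_k = 3, 34, 81, 844/3, 1215, 66122/15, 15309, 16529624/315, …
ICs: h(0) = 3, h′(0) = 34, h′′(0) = 162.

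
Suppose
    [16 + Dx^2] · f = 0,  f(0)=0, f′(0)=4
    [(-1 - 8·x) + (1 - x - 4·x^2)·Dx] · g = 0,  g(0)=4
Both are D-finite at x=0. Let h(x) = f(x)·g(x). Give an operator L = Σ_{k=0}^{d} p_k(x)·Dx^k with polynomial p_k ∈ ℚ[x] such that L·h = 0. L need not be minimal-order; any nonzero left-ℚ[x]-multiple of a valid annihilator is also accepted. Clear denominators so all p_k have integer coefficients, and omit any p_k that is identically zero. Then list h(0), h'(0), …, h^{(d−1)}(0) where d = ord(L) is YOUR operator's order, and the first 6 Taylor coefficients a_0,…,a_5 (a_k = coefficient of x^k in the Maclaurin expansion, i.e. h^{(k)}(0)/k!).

f: a_k = 0, 4, 0, -32/3, 0, 128/15, …
g: a_k = 4, 4, 20, 36, 116, 260, …
f·g: L₀ = L_f ⊗_s L_g, ord ≤ 2·1.
L = (-8 + 16·x + 64·x^2) + (2 + 16·x)·Dx + (-1 + x + 4·x^2)·Dx^2  (order 2).
h: a_k = 0, 16, 16, 112/3, 304/3, 1424/5, …
ICs: h(0) = 0, h′(0) = 16.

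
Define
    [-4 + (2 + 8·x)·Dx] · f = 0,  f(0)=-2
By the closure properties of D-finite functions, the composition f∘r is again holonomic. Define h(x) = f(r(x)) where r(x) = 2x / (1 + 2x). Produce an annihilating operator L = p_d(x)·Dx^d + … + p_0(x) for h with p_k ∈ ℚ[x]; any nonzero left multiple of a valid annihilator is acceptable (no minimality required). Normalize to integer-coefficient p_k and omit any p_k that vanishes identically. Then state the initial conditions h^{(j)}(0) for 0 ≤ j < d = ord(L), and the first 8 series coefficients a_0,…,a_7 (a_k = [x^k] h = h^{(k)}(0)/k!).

L = -4 + (1 + 12·x + 20·x^2)·Dx  (order 1).
h: a_k = -2, -8, 32, -160, 960, -6528, 48128, -374272, …
ICs: h(0) = -2.

f: a_k = -2, -4, 4, -8, 20, -56, 168, -528, …
Change of var in L_f (x↦r) gives L₀.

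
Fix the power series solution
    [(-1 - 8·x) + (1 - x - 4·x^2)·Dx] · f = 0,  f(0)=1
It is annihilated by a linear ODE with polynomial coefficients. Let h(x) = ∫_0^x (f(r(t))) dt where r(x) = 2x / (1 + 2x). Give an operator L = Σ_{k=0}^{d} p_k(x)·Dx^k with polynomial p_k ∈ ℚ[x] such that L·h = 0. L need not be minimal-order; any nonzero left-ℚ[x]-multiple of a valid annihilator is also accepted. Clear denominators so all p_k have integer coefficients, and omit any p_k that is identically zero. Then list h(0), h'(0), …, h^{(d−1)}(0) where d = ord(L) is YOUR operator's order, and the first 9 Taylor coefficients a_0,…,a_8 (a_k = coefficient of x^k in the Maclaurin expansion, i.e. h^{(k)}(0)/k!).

L = (2 + 36·x)·Dx + (-1 - 4·x + 12·x^2 + 32·x^3)·Dx^2  (order 2).
h: a_k = 0, 1, 1, 16/3, 0, 256/5, -256/3, 5120/7, -2304, …
ICs: h(0) = 0, h′(0) = 1.

f: a_k = 1, 1, 5, 9, 29, 65, 181, 441, 1165, …
Substitute x→r, Dx→(1/r')Dx; clear ⇒ L₀.
h=∫h₀ ⇒ L = L₀·Dx.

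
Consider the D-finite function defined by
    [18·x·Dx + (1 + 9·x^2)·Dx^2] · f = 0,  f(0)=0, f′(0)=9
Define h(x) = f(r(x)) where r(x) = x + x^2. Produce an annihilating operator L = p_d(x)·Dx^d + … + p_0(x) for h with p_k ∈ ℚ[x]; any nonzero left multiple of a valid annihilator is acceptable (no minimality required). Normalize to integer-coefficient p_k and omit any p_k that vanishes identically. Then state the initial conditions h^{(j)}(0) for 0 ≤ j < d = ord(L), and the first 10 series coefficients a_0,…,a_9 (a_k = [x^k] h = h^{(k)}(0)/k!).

f: a_k = 0, 9, 0, -27, 0, 729/5, 0, -6561/7, 0, 6561, …
h₀=f(r): pull back L_f along r ⇒ L₀.
L = (-2 + 18·x + 72·x^2 + 108·x^3 + 54·x^4)·Dx + (1 + 2·x + 9·x^2 + 36·x^3 + 45·x^4 + 18·x^5)·Dx^2  (order 2).
h: a_k = 0, 9, 9, -27, -81, 324/5, 702, 3645/7, -5103, -12393, …
ICs: h(0) = 0, h′(0) = 9.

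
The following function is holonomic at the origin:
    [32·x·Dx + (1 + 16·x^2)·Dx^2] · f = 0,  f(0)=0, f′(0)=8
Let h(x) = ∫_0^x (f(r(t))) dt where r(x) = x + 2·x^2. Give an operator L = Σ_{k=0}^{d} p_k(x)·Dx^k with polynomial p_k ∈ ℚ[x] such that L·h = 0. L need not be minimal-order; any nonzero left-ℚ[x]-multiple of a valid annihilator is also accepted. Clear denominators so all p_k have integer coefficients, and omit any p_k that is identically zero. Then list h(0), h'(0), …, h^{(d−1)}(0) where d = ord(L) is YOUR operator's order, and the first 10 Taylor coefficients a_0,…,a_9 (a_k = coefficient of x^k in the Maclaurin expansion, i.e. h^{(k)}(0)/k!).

L = (-4 + 32·x + 256·x^2 + 768·x^3 + 768·x^4)·Dx^2 + (1 + 4·x + 16·x^2 + 128·x^3 + 320·x^4 + 256·x^5)·Dx^3  (order 3).
h: a_k = 0, 0, 4, 16/3, -32/3, -256/5, -256/15, 11264/21, 10240/7, -32768/9, …
ICs: h(0) = 0, h′(0) = 0, h′′(0) = 8.

f: a_k = 0, 8, 0, -128/3, 0, 2048/5, 0, -32768/7, 0, 524288/9, …
h₀=f(r): pull back L_f along r ⇒ L₀.
Integrate: L := L₀·Dx.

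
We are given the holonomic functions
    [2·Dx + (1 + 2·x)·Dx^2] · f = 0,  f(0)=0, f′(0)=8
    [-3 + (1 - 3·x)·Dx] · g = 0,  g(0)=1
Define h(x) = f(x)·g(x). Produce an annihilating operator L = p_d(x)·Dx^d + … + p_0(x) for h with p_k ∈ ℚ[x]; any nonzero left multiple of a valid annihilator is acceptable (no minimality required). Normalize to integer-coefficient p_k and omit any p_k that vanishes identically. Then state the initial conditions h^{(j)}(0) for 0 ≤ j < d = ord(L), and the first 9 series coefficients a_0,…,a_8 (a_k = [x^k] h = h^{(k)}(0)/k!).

L = 6 + (4 + 18·x)·Dx + (-1 + x + 6·x^2)·Dx^2  (order 2).
h: a_k = 0, 8, 16, 176/3, 160, 2528/5, 22112/15, 157344/35, 467552/35, …
ICs: h(0) = 0, h′(0) = 8.

f: a_k = 0, 8, -8, 32/3, -16, 128/5, -128/3, 512/7, -128, …
g: a_k = 1, 3, 9, 27, 81, 243, 729, 2187, 6561, …
Product ⇒ symmetric product L₀, ord ≤ 2.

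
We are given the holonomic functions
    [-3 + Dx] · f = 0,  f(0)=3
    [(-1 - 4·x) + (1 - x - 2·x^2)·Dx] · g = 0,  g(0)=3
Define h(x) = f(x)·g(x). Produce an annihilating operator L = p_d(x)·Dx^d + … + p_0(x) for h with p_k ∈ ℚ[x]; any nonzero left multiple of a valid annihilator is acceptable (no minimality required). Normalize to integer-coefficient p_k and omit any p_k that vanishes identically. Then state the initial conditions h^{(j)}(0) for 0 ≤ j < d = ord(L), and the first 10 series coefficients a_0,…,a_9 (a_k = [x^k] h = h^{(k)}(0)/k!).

L = (4 + x - 6·x^2) + (-1 + x + 2·x^2)·Dx  (order 1).
h: a_k = 9, 36, 189/2, 207, 3411/8, 4293/5, 137637/80, 963639/280, 30840129/4480, 2202813/160, …
ICs: h(0) = 9.

f: a_k = 3, 9, 27/2, 27/2, 81/8, 243/40, 243/80, 729/560, 2187/4480, 729/4480, …
g: a_k = 3, 3, 9, 15, 33, 63, 129, 255, 513, 1023, …
h₀=f·g: eliminate ⇒ L₀, order ≤ 1·1.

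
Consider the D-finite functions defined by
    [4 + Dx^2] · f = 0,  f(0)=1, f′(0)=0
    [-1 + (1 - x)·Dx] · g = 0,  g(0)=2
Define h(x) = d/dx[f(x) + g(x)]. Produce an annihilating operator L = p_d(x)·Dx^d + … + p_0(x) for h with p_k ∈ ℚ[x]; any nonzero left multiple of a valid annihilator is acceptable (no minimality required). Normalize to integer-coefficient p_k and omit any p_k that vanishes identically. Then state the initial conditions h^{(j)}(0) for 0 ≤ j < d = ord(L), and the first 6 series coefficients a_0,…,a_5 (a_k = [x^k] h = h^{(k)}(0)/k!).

L = (64 - 32·x + 16·x^2) + (-20 + 36·x - 24·x^2 + 8·x^3)·Dx + (16 - 8·x + 4·x^2)·Dx^2 + (-5 + 9·x - 6·x^2 + 2·x^3)·Dx^3  (order 3).
h: a_k = 2, 0, 6, 32/3, 10, 172/15, …
ICs: h(0) = 2, h′(0) = 0, h′′(0) = 12.

f: a_k = 1, 0, -2, 0, 2/3, 0, …
g: a_k = 2, 2, 2, 2, 2, 2, …
f+g: L₀ = lclm(L_f,L_g), ord ≤ 2+1.
h=h₀': d/dx-closure on L₀ ⇒ L.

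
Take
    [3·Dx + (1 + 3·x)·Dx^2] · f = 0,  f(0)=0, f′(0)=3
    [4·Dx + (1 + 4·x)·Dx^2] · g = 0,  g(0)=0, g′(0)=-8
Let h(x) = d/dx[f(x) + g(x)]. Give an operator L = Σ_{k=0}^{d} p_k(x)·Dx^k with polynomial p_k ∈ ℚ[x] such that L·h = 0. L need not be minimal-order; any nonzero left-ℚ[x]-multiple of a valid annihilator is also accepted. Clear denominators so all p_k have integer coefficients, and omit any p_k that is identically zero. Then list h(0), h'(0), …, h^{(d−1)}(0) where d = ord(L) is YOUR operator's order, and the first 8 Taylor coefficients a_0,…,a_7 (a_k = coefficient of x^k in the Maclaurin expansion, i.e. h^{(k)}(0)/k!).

f: a_k = 0, 3, -9/2, 9, -81/4, 243/5, -243/2, 2187/7, …
g: a_k = 0, -8, 16, -128/3, 128, -2048/5, 4096/3, -32768/7, …
h₀=f+g: left-lcm gives L₀, ord ≤ 4.
h₀' ⇒ L via d/dx closure of L₀.
L = 24 + (14 + 48·x)·Dx + (1 + 7·x + 12·x^2)·Dx^2  (order 2).
h: a_k = -5, 23, -101, 431, -1805, 7463, -30581, 124511, …
ICs: h(0) = -5, h′(0) = 23.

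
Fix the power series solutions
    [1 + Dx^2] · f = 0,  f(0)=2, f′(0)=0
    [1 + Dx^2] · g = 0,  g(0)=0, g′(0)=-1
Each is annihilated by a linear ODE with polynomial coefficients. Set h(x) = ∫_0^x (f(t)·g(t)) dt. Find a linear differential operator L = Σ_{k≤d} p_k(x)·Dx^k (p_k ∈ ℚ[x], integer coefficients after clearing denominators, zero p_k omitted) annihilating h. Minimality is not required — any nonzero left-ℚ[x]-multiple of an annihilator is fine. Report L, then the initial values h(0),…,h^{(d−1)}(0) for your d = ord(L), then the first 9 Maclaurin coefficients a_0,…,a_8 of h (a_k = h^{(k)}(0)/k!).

L = 4·Dx^2 + Dx^4  (order 4).
h: a_k = 0, 0, -1, 0, 1/3, 0, -2/45, 0, 1/315, …
ICs: h(0) = 0, h′(0) = 0, h′′(0) = -2, h′′′(0) = 0.

f: a_k = 2, 0, -1, 0, 1/12, 0, -1/360, 0, 1/20160, …
g: a_k = 0, -1, 0, 1/6, 0, -1/120, 0, 1/5040, 0, …
h₀=f·g: eliminate ⇒ L₀, order ≤ 2·2.
h=∫h₀ ⇒ L = L₀·Dx.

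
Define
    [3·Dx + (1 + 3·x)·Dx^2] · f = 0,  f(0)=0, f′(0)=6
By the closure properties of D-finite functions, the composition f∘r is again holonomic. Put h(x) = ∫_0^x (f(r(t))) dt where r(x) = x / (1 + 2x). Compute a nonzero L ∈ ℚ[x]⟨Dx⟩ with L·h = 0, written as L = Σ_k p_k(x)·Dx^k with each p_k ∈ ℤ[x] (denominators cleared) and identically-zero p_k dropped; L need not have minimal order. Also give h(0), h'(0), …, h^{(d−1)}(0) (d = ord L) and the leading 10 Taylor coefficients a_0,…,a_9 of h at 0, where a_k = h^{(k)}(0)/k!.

L = (7 + 20·x)·Dx^2 + (1 + 7·x + 10·x^2)·Dx^3  (order 3).
h: a_k = 0, 0, 3, -7, 39/2, -609/10, 1031/5, -741, 77997/28, -130123/12, …
ICs: h(0) = 0, h′(0) = 0, h′′(0) = 6.

f: a_k = 0, 6, -9, 18, -81/2, 486/5, -243, 4374/7, -6561/4, 4374, …
h₀=f(r): pull back L_f along r ⇒ L₀.
Integrate: L := L₀·Dx.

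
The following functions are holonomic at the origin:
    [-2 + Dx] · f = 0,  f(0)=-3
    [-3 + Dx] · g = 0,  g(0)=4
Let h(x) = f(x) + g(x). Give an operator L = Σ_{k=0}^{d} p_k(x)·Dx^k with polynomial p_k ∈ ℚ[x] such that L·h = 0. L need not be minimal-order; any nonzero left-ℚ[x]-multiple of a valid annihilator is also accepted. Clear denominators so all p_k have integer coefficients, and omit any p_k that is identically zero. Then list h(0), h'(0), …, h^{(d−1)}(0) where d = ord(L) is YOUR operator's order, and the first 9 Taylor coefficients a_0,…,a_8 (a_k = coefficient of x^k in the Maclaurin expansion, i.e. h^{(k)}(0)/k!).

L = 6 - 5·Dx + Dx^2  (order 2).
h: a_k = 1, 6, 12, 14, 23/2, 73/10, 227/60, 697/420, 2123/3360, …
ICs: h(0) = 1, h′(0) = 6.

f: a_k = -3, -6, -6, -4, -2, -4/5, -4/15, -8/105, -2/105, …
g: a_k = 4, 12, 18, 18, 27/2, 81/10, 81/20, 243/140, 729/1120, …
f+g: L₀ = lclm(L_f,L_g), ord ≤ 1+1.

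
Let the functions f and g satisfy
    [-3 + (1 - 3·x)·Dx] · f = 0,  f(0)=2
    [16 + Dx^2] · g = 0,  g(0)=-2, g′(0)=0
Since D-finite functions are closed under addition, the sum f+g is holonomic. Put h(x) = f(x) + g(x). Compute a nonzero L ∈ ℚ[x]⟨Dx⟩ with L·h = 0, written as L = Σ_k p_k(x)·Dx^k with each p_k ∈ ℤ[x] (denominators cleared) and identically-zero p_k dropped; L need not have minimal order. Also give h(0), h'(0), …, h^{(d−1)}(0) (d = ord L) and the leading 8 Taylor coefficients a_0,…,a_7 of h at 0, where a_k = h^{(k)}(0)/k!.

f: a_k = 2, 6, 18, 54, 162, 486, 1458, 4374, …
g: a_k = -2, 0, 16, 0, -64/3, 0, 512/45, 0, …
f+g: L₀ = lclm(L_f,L_g), ord ≤ 1+2.
L = (1680 - 2304·x + 3456·x^2) + (-272 + 1584·x - 3456·x^2 + 3456·x^3)·Dx + (105 - 144·x + 216·x^2)·Dx^2 + (-17 + 99·x - 216·x^2 + 216·x^3)·Dx^3  (order 3).
h: a_k = 0, 6, 34, 54, 422/3, 486, 66122/45, 4374, …
ICs: h(0) = 0, h′(0) = 6, h′′(0) = 68.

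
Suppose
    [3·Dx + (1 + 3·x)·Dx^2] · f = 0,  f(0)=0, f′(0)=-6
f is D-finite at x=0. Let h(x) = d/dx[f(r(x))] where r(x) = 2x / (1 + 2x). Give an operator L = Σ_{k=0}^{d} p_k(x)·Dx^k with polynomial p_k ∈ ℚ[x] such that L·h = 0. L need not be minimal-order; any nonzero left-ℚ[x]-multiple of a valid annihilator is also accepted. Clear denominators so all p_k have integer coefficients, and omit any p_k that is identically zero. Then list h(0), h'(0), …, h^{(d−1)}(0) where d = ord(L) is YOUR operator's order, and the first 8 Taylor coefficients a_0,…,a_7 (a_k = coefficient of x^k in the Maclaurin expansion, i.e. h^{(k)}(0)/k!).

L = (10 + 32·x) + (1 + 10·x + 16·x^2)·Dx  (order 1).
h: a_k = -12, 120, -1008, 8160, -65472, 524160, -4194048, 33553920, …
ICs: h(0) = -12.

f: a_k = 0, -6, 9, -18, 81/2, -486/5, 243, -4374/7, …
Substitute x→r, Dx→(1/r')Dx; clear ⇒ L₀.
Derive L from L₀ (diff closure).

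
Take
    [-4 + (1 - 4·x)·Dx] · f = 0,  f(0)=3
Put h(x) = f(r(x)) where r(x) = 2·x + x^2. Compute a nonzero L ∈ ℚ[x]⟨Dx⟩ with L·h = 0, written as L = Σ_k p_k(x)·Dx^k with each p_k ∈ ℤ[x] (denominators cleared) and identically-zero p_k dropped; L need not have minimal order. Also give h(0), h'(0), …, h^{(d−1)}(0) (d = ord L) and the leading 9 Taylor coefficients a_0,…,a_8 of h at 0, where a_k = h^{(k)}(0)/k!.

L = (8 + 8·x) + (-1 + 8·x + 4·x^2)·Dx  (order 1).
h: a_k = 3, 24, 204, 1728, 14640, 124032, 1050816, 8902656, 75424512, …
ICs: h(0) = 3.

f: a_k = 3, 12, 48, 192, 768, 3072, 12288, 49152, 196608, …
Change of var in L_f (x↦r) gives L₀.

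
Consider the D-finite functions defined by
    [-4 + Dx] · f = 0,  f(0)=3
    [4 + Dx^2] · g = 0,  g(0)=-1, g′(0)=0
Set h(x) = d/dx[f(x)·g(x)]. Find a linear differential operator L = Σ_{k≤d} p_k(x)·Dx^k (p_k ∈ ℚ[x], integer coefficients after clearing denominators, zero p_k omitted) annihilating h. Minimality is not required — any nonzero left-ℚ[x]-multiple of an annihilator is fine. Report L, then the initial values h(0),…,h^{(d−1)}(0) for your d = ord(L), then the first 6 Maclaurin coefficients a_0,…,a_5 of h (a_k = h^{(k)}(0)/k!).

L = 20 - 8·Dx + Dx^2  (order 2).
h: a_k = -12, -36, -24, 56, 152, 936/5, …
ICs: h(0) = -12, h′(0) = -36.

f: a_k = 3, 12, 24, 32, 32, 128/5, …
g: a_k = -1, 0, 2, 0, -2/3, 0, …
Sym-product of L_f,L_g gives L₀ (≤ ord 2).
h=h₀': d/dx-closure on L₀ ⇒ L.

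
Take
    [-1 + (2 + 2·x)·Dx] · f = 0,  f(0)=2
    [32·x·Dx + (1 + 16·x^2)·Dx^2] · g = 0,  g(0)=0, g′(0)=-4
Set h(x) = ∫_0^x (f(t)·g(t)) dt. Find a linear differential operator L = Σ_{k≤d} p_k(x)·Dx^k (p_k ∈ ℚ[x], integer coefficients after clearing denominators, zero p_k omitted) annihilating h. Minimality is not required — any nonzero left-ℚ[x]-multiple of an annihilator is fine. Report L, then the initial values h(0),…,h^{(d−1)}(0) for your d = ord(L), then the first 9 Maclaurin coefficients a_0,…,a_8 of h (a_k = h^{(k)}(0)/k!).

L = (3 - 64·x - 16·x^2)·Dx + (-4 + 124·x + 192·x^2 + 64·x^3)·Dx^2 + (4 + 8·x + 68·x^2 + 128·x^3 + 64·x^4)·Dx^3  (order 3).
h: a_k = 0, 0, -4, -4/3, 131/12, 25/6, -99509/1440, -97129/3360, 63582493/107520, …
ICs: h(0) = 0, h′(0) = 0, h′′(0) = -8.

f: a_k = 2, 1, -1/4, 1/8, -5/64, 7/128, -21/512, 33/1024, -429/16384, …
g: a_k = 0, -4, 0, 64/3, 0, -1024/5, 0, 16384/7, 0, …
h₀=f·g: eliminate ⇒ L₀, order ≤ 1·2.
∫: right-multiply L₀ by Dx.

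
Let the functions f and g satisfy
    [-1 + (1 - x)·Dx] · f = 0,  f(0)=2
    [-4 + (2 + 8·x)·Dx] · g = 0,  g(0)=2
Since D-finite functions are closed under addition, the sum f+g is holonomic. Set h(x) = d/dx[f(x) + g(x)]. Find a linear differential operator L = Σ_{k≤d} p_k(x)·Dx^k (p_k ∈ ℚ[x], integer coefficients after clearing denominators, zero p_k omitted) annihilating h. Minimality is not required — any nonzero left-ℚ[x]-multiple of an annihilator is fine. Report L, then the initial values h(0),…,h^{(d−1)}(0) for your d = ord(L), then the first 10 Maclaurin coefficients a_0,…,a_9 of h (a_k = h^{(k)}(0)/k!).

f: a_k = 2, 2, 2, 2, 2, 2, 2, 2, 2, 2, …
g: a_k = 2, 4, -4, 8, -20, 56, -168, 528, -1716, 5720, …
Sum ⇒ L₀ = lclm(L_f,L_g) in ℚ(x)⟨Dx⟩.
Differentiate: ansatz ord ≤ ord L₀ ⇒ L.
L = (-18 - 12·x) + (3 - 36·x - 42·x^2)·Dx + (2 + 9·x + x^2 - 12·x^3)·Dx^2  (order 2).
h: a_k = 6, -4, 30, -72, 290, -996, 3710, -13712, 51498, -194460, …
ICs: h(0) = 6, h′(0) = -4.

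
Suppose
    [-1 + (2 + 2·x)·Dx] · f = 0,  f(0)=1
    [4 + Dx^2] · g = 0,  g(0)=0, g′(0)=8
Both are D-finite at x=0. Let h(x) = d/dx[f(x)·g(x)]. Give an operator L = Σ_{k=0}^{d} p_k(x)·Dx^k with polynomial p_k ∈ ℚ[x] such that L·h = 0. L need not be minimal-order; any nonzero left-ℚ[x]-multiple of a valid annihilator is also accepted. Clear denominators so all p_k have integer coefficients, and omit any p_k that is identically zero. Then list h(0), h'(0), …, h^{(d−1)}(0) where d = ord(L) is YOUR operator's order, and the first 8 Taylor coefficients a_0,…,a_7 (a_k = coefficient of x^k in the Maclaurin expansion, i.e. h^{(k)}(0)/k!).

L = (413 + 1344·x + 1696·x^2 + 1024·x^3 + 256·x^4) + (-52 - 180·x - 192·x^2 - 64·x^3)·Dx + (76 + 280·x + 396·x^2 + 256·x^3 + 64·x^4)·Dx^2  (order 2).
h: a_k = 8, 8, -19, -26/3, 341/48, 201/80, -7687/5760, -17/2016, …
ICs: h(0) = 8, h′(0) = 8.

f: a_k = 1, 1/2, -1/8, 1/16, -5/128, 7/256, -21/1024, 33/2048, …
g: a_k = 0, 8, 0, -16/3, 0, 16/15, 0, -32/315, …
L₀ := L_f ⊗_s L_g (sym. prod.), ord ≤ 2.
h=h₀': d/dx-closure on L₀ ⇒ L.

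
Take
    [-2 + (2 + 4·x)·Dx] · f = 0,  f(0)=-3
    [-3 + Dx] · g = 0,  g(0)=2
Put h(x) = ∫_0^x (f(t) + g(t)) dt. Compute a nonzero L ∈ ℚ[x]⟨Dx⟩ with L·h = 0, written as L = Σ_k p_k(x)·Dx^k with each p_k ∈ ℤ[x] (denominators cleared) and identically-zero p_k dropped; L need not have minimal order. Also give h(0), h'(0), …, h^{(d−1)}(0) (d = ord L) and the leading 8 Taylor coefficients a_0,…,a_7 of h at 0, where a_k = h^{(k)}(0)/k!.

f: a_k = -3, -3, 3/2, -3/2, 15/8, -21/8, 63/16, -99/16, …
g: a_k = 2, 6, 9, 9, 27/4, 81/20, 81/40, 243/280, …
Sum ⇒ L₀ = lclm(L_f,L_g) in ℚ(x)⟨Dx⟩.
h=∫₀ˣh₀: take L = L₀·Dx.
L = (6 + 9·x)·Dx + (-5 - 18·x - 18·x^2)·Dx^2 + (1 + 5·x + 6·x^2)·Dx^3  (order 3).
h: a_k = 0, -1, 3/2, 7/2, 15/8, 69/40, 19/80, 477/560, …
ICs: h(0) = 0, h′(0) = -1, h′′(0) = 3.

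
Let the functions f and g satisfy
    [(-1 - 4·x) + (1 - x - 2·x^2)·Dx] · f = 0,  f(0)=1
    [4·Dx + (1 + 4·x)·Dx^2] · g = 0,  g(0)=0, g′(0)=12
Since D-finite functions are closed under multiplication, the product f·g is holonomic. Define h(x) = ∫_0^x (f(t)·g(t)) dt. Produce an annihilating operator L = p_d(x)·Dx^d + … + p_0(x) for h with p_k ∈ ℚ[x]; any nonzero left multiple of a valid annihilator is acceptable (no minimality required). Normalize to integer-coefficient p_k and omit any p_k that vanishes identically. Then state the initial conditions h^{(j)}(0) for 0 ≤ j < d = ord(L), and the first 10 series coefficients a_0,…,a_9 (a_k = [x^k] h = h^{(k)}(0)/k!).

f: a_k = 1, 1, 3, 5, 11, 21, 43, 85, 171, 341, …
g: a_k = 0, 12, -24, 64, -192, 3072/5, -2048, 49152/7, -24576, 262144/3, …
L₀ := L_f ⊗_s L_g (sym. prod.), ord ≤ 2.
h=∫h₀ ⇒ L = L₀·Dx.
L = (8 + 32·x)·Dx + (-2 + 20·x + 40·x^2)·Dx^2 + (-1 - 3·x + 6·x^2 + 8·x^3)·Dx^3  (order 3).
h: a_k = 0, 0, 6, -4, 19, -28, 522/5, -8508/35, 57513/70, -49948/21, …
ICs: h(0) = 0, h′(0) = 0, h′′(0) = 12.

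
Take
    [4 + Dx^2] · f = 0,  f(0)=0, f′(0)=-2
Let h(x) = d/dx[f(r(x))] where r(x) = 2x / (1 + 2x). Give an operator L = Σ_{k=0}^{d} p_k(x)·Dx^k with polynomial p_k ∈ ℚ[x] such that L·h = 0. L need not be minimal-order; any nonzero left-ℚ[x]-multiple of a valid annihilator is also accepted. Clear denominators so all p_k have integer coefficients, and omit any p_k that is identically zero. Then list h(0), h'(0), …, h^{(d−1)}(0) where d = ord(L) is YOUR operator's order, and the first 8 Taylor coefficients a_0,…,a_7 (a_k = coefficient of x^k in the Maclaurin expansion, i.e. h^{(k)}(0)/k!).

f: a_k = 0, -2, 0, 4/3, 0, -4/15, 0, 8/315, …
Substitute x→r, Dx→(1/r')Dx; clear ⇒ L₀.
h₀' ⇒ L via d/dx closure of L₀.
L = (40 + 96·x + 96·x^2) + (12 + 72·x + 144·x^2 + 96·x^3)·Dx + (1 + 8·x + 24·x^2 + 32·x^3 + 16·x^4)·Dx^2  (order 2).
h: a_k = -4, 16, -16, -128, 2752/3, -3840, 565504/45, -1552384/45, …
ICs: h(0) = -4, h′(0) = 16.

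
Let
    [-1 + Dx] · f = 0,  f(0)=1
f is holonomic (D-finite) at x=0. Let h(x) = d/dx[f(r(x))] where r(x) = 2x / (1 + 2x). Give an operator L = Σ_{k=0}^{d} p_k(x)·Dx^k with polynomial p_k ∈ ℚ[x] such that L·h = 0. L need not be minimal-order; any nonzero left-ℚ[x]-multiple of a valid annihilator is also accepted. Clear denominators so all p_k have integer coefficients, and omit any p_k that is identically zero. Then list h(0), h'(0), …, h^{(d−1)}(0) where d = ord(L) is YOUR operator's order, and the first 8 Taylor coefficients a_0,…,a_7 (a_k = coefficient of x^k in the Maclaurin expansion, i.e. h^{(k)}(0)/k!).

L = (-2 - 8·x) + (-1 - 4·x - 4·x^2)·Dx  (order 1).
h: a_k = 2, -4, 4, 8/3, -76/3, 1208/15, -8728/45, 125456/315, …
ICs: h(0) = 2.

f: a_k = 1, 1, 1/2, 1/6, 1/24, 1/120, 1/720, 1/5040, …
f∘r: x↦r, Dx↦Dx/r' in L_f ⇒ L₀.
Derive L from L₀ (diff closure).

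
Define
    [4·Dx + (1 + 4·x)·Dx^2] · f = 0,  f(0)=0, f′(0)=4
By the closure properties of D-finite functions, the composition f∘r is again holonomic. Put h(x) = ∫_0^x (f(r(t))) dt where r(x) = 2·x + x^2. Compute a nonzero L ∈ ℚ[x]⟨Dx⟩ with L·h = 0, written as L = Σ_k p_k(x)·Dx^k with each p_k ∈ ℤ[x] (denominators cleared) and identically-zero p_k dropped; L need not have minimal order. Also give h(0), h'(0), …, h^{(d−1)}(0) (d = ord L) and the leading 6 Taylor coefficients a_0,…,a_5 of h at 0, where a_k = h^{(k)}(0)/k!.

L = (7 + 8·x + 4·x^2)·Dx^2 + (1 + 9·x + 12·x^2 + 4·x^3)·Dx^3  (order 3).
h: a_k = 0, 0, 4, -28/3, 104/3, -776/5, …
ICs: h(0) = 0, h′(0) = 0, h′′(0) = 8.

f: a_k = 0, 4, -8, 64/3, -64, 1024/5, …
h₀=f(r): pull back L_f along r ⇒ L₀.
∫: right-multiply L₀ by Dx.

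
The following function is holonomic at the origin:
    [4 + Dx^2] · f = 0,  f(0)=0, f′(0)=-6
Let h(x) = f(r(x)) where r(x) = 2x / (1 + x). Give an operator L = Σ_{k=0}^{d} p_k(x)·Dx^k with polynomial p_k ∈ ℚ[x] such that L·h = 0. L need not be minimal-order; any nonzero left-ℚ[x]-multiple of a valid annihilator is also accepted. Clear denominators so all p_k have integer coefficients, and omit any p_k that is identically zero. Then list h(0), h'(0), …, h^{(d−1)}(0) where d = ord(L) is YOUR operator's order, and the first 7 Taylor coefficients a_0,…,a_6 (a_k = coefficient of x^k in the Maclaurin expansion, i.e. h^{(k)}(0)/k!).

f: a_k = 0, -6, 0, 4, 0, -4/5, 0, …
L₀ from L_f via x↦r, Dx↦r'^{-1}Dx.
L = 16 + (2 + 6·x + 6·x^2 + 2·x^3)·Dx + (1 + 4·x + 6·x^2 + 4·x^3 + x^4)·Dx^2  (order 2).
h: a_k = 0, -12, 12, 20, -84, 772/5, -180, …
ICs: h(0) = 0, h′(0) = -12.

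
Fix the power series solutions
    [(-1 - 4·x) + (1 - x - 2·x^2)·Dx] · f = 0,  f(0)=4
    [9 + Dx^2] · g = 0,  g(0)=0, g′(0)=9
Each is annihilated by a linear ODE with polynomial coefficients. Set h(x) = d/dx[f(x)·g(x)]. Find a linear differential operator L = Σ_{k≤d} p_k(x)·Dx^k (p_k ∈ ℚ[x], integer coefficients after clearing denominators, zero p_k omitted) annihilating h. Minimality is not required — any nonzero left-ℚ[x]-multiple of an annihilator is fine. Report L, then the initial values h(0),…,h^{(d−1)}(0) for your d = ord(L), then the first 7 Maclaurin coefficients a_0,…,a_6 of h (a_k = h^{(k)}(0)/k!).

L = (-33 - 162·x - 243·x^2 + 324·x^3 + 324·x^4) + (-6 - 6·x + 108·x^2 + 144·x^3)·Dx + (5 - 14·x - 19·x^2 + 36·x^3 + 36·x^4)·Dx^2  (order 2).
h: a_k = 36, 72, 162, 504, 2583/2, 15309/5, 143037/20, …
ICs: h(0) = 36, h′(0) = 72.

f: a_k = 4, 4, 12, 20, 44, 84, 172, …
g: a_k = 0, 9, 0, -27/2, 0, 243/40, 0, …
h₀=f·g: eliminate ⇒ L₀, order ≤ 1·2.
Differentiate: ansatz ord ≤ ord L₀ ⇒ L.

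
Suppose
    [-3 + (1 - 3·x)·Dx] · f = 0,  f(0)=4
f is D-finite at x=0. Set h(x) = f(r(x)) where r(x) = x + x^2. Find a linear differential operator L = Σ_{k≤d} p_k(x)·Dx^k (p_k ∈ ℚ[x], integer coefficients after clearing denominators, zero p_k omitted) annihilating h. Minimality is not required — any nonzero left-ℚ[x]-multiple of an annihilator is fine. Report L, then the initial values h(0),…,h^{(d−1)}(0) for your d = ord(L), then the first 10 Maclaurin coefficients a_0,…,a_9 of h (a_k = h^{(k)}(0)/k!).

f: a_k = 4, 12, 36, 108, 324, 972, 2916, 8748, 26244, 78732, …
L₀ from L_f via x↦r, Dx↦r'^{-1}Dx.
L = (3 + 6·x) + (-1 + 3·x + 3·x^2)·Dx  (order 1).
h: a_k = 4, 12, 48, 180, 684, 2592, 9828, 37260, 141264, 535572, …
ICs: h(0) = 4.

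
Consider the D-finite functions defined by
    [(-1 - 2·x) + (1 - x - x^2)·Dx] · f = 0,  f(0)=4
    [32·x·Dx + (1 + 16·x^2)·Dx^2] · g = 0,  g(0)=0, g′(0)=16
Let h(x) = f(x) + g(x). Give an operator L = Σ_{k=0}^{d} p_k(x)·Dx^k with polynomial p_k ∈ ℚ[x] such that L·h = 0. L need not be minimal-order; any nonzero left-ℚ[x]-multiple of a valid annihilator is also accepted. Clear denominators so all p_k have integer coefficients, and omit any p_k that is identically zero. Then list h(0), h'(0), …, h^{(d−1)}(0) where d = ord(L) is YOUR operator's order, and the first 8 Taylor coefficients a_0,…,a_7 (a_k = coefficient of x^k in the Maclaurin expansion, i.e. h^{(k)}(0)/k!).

f: a_k = 4, 4, 8, 12, 20, 32, 52, 84, …
g: a_k = 0, 16, 0, -256/3, 0, 4096/5, 0, -65536/7, …
Sum ⇒ L₀ = lclm(L_f,L_g) in ℚ(x)⟨Dx⟩.
L = (-64 + 256·x + 3904·x^2 + 6912·x^3 + 9696·x^4 + 1536·x^6)·Dx + (25 + 24·x - 542·x^2 + 780·x^3 + 6800·x^4 + 6560·x^5 + 768·x^6 + 1536·x^7)·Dx^2 + (-2 - 17·x - 62·x^2 - 202·x^3 - 445·x^4 + 1136·x^5 + 576·x^6 + 256·x^7 + 256·x^8)·Dx^3  (order 3).
h: a_k = 4, 20, 8, -220/3, 20, 4256/5, 52, -64948/7, …
ICs: h(0) = 4, h′(0) = 20, h′′(0) = 16.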